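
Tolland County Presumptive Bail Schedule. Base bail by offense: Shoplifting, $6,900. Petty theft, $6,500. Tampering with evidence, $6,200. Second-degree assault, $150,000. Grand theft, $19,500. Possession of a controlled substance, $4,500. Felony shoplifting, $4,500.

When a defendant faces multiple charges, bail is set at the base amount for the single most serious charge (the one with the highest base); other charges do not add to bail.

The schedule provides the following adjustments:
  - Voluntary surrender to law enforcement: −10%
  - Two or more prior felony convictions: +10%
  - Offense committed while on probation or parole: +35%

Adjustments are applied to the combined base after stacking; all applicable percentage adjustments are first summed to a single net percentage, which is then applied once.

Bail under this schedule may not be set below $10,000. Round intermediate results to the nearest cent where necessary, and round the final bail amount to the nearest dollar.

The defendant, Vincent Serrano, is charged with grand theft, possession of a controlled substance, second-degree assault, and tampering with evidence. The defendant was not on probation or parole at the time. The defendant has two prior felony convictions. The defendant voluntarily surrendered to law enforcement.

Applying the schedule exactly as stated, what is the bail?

Base amounts from the schedule: grand theft $19,500; possession of a controlled substance $4,500; second-degree assault $150,000; tampering with evidence $6,200.
Stacking rule: use the highest base only. Highest is second-degree assault at $150,000. Combined base = $150,000.
Net percentage adjustment: −10% +10% = +0%. $150,000 × 1 = $150,000.
$150,000 is at or above the $10,000 minimum.

$150,000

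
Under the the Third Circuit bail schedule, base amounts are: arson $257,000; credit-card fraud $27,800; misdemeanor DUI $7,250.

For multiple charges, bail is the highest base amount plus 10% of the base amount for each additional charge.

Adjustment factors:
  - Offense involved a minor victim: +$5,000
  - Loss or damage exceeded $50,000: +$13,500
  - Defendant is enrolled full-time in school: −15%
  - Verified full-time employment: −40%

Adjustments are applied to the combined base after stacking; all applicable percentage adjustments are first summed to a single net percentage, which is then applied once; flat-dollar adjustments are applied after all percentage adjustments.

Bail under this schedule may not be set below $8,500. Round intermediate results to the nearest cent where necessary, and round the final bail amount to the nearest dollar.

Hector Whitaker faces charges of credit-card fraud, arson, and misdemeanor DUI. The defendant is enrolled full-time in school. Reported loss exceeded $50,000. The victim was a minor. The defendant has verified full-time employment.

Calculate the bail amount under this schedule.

Base amounts from the schedule: credit-card fraud $27,800; arson $257,000; misdemeanor DUI $7,250.
Stacking rule: highest base plus 10% of each additional charge. Highest is arson at $257,000. Additional: $27,800 × 10% = $2,780; $7,250 × 10% = $725. Combined base = $257,000 + $3,505 = $260,505.
Net percentage adjustment: −15% −40% = −55%. $260,505 × 0.45 = $117,227.25.
Offense involved a minor victim (+$5,000 flat): $117,227.25 + $5,000 = $122,227.25.
Loss or damage exceeded $50,000 (+$13,500 flat): $122,227.25 + $13,500 = $135,727.25.
$135,727.25 is at or above the $8,500 minimum.
Rounded to the nearest dollar: $135,727.

$135,727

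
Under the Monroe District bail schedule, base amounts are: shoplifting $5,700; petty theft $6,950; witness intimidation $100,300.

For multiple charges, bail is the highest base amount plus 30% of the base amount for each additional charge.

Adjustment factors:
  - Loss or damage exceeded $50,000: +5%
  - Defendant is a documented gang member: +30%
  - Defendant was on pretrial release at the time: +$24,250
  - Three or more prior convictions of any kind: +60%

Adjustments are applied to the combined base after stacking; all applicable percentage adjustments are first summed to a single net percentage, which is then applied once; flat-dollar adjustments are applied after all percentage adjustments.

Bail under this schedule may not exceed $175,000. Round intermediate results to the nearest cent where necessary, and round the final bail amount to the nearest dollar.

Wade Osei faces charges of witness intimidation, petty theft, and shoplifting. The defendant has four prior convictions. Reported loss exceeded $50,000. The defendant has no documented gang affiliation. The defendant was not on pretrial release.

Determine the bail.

Base amounts from the schedule: witness intimidation $100,300; petty theft $6,950; shoplifting $5,700.
Stacking rule: highest base plus 30% of each additional charge. Highest is witness intimidation at $100,300. Additional: $6,950 × 30% = $2,085; $5,700 × 30% = $1,710. Combined base = $100,300 + $3,795 = $104,095.
Net percentage adjustment: +5% +60% = +65%. $104,095 × 1.65 = $171,756.75.
$171,756.75 is within the $175,000 maximum.
Rounded to the nearest dollar: $171,757.

$171,757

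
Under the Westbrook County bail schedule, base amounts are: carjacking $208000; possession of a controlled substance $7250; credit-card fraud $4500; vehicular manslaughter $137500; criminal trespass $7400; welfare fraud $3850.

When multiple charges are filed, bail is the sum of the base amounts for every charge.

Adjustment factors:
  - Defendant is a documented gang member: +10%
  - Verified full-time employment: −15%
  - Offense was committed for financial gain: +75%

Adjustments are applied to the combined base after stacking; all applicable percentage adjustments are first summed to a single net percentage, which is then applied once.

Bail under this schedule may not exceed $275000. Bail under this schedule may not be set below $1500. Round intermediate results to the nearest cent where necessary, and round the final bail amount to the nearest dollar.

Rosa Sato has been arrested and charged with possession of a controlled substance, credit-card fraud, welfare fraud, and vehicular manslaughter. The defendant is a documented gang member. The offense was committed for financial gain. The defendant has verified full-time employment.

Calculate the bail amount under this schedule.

$260270

Base amounts from the schedule: possession of a controlled substance $7250; credit-card fraud $4500; welfare fraud $3850; vehicular manslaughter $137500.
Stacking rule: sum of all bases. $7250 + $4500 + $3850 + $137500 = $153100.
Net percentage adjustment: +10% −15% +75% = +70%. $153100 × 1.7 = $260270.
$260270 is within the $275000 maximum.
$260270 is at or above the $1500 minimum.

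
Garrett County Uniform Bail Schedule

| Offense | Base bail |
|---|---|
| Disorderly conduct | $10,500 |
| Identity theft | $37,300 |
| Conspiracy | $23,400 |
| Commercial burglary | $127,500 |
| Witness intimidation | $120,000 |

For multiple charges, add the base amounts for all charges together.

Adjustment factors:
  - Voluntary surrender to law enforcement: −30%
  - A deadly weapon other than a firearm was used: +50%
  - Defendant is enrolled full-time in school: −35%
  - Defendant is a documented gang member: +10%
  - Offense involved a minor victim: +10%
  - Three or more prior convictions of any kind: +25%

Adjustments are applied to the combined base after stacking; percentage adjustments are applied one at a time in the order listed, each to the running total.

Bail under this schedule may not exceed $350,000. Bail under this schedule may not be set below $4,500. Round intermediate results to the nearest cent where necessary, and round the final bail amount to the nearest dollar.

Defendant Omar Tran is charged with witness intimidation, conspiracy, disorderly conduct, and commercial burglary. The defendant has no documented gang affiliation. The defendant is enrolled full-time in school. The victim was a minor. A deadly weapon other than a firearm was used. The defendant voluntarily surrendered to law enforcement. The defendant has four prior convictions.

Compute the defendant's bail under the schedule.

$264,076

Base amounts from the schedule: witness intimidation $120,000; conspiracy $23,400; disorderly conduct $10,500; commercial burglary $127,500.
Stacking rule: sum of all bases. $120,000 + $23,400 + $10,500 + $127,500 = $281,400.
Voluntary surrender to law enforcement (−30%): $281,400 × 0.7 = $196,980.
A deadly weapon other than a firearm was used (+50%): $196,980 × 1.5 = $295,470.
Defendant is enrolled full-time in school (−35%): $295,470 × 0.65 = $192,055.50.
Offense involved a minor victim (+10%): $192,055.50 × 1.1 = $211,261.05.
Three or more prior convictions of any kind (+25%): $211,261.05 × 1.25 = $264,076.31.
$264,076.31 is within the $350,000 maximum.
$264,076.31 is at or above the $4,500 minimum.
Rounded to the nearest dollar: $264,076.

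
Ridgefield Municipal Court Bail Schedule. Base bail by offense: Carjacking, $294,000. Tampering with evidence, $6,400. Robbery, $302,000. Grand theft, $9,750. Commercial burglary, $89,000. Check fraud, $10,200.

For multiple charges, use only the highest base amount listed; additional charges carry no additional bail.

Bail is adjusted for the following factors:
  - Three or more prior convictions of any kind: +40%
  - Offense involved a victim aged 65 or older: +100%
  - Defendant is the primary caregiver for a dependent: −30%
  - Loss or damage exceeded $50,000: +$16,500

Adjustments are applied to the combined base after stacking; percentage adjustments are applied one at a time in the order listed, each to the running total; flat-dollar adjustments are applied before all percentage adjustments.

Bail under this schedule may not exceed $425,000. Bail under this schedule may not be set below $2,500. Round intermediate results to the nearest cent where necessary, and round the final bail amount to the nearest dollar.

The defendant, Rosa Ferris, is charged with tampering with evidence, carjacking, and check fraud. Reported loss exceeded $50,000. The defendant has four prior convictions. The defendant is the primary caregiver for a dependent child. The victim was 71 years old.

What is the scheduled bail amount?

$425,000

Base amounts from the schedule: tampering with evidence $6,400; carjacking $294,000; check fraud $10,200.
Stacking rule: use the highest base only. Highest is carjacking at $294,000. Combined base = $294,000.
Loss or damage exceeded $50,000 (+$16,500 flat): $294,000 + $16,500 = $310,500.
Three or more prior convictions of any kind (+40%): $310,500 × 1.4 = $434,700.
Offense involved a victim aged 65 or older (+100%): $434,700 × 2 = $869,400.
Defendant is the primary caregiver for a dependent (−30%): $869,400 × 0.7 = $608,580.
Result $608,580 exceeds the maximum of $425,000; bail is capped at $425,000.
$425,000 is at or above the $2,500 minimum.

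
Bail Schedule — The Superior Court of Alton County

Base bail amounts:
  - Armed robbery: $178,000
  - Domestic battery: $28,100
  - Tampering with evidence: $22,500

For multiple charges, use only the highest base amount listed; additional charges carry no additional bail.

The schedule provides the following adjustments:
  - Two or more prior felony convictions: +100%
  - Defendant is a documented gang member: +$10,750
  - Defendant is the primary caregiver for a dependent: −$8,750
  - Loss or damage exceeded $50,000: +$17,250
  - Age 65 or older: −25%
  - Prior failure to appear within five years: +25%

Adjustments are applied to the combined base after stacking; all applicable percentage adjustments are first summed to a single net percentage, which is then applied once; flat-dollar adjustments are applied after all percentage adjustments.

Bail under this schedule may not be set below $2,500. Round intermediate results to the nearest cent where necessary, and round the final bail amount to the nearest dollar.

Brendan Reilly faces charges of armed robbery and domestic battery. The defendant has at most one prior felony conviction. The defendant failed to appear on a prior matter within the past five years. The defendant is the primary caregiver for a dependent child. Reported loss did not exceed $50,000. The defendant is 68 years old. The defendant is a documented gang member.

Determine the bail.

$180,000

Base amounts from the schedule: armed robbery $178,000; domestic battery $28,100.
Stacking rule: use the highest base only. Highest is armed robbery at $178,000. Combined base = $178,000.
Net percentage adjustment: −25% +25% = +0%. $178,000 × 1 = $178,000.
Defendant is a documented gang member (+$10,750 flat): $178,000 + $10,750 = $188,750.
Defendant is the primary caregiver for a dependent (−$8,750 flat): $188,750 − $8,750 = $180,000.
$180,000 is at or above the $2,500 minimum.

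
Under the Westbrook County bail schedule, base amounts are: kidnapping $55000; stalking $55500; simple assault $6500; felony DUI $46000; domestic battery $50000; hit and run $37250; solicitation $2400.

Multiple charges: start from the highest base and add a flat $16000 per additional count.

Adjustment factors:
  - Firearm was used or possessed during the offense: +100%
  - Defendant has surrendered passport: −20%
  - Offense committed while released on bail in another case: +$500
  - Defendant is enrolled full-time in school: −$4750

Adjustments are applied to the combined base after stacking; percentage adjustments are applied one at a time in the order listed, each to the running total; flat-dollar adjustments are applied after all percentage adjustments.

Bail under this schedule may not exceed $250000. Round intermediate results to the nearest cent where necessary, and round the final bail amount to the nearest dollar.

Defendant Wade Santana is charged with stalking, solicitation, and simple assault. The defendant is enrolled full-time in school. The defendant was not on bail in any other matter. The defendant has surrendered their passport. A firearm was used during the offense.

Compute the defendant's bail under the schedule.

$135250

Base amounts from the schedule: stalking $55500; solicitation $2400; simple assault $6500.
Stacking rule: highest base plus $16000 per additional charge. Highest is stalking at $55500; 2 additional charges → +$32000. Combined base = $87500.
Firearm was used or possessed during the offense (+100%): $87500 × 2 = $175000.
Defendant has surrendered passport (−20%): $175000 × 0.8 = $140000.
Defendant is enrolled full-time in school (−$4750 flat): $140000 − $4750 = $135250.
$135250 is within the $250000 maximum.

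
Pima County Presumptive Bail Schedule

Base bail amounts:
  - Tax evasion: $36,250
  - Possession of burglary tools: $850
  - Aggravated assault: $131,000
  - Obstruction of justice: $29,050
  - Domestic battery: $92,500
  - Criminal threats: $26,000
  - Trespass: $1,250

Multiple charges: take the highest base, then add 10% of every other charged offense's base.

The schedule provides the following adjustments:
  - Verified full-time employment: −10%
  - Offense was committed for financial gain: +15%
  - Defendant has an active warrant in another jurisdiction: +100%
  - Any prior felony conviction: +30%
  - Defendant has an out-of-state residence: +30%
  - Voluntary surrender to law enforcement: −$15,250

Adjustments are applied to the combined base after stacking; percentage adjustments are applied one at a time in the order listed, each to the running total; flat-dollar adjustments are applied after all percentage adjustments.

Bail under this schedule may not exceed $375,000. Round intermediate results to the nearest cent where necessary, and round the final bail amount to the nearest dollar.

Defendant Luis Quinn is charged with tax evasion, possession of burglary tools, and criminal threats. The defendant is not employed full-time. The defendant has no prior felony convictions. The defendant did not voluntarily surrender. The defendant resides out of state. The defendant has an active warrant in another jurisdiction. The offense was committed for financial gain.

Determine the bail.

Base amounts from the schedule: tax evasion $36,250; possession of burglary tools $850; criminal threats $26,000.
Stacking rule: highest base plus 10% of each additional charge. Highest is tax evasion at $36,250. Additional: $850 × 10% = $85; $26,000 × 10% = $2,600. Combined base = $36,250 + $2,685 = $38,935.
Offense was committed for financial gain (+15%): $38,935 × 1.15 = $44,775.25.
Defendant has an active warrant in another jurisdiction (+100%): $44,775.25 × 2 = $89,550.50.
Defendant has an out-of-state residence (+30%): $89,550.50 × 1.3 = $116,415.65.
$116,415.65 is within the $375,000 maximum.
Rounded to the nearest dollar: $116,416.

$116,416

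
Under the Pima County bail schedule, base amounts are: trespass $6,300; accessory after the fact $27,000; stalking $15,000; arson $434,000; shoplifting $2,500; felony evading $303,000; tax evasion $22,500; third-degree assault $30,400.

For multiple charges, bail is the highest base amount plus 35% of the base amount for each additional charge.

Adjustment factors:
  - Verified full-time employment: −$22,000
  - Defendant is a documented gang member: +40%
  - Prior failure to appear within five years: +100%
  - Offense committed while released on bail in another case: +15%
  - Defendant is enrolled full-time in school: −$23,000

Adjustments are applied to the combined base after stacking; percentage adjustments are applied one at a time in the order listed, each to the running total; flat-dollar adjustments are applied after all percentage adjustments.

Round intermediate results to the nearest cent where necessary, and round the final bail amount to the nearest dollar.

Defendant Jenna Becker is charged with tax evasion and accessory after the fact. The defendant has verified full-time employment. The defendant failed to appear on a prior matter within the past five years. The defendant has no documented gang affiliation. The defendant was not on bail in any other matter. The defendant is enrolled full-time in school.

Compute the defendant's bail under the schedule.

Base amounts from the schedule: tax evasion $22,500; accessory after the fact $27,000.
Stacking rule: highest base plus 35% of each additional charge. Highest is accessory after the fact at $27,000. Additional: $22,500 × 35% = $7,875. Combined base = $27,000 + $7,875 = $34,875.
Prior failure to appear within five years (+100%): $34,875 × 2 = $69,750.
Verified full-time employment (−$22,000 flat): $69,750 − $22,000 = $47,750.
Defendant is enrolled full-time in school (−$23,000 flat): $47,750 − $23,000 = $24,750.

$24,750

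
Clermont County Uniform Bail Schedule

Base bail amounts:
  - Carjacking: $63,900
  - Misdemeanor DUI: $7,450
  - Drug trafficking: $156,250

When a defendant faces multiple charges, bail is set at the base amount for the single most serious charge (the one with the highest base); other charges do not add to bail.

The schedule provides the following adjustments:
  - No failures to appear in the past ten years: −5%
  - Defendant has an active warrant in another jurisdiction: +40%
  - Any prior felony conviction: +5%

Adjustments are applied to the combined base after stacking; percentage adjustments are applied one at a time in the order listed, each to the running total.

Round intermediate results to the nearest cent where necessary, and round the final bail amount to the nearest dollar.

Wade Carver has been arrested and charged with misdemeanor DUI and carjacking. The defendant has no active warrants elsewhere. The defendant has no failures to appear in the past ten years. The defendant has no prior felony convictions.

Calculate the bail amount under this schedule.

$60,705

Base amounts from the schedule: misdemeanor DUI $7,450; carjacking $63,900.
Stacking rule: use the highest base only. Highest is carjacking at $63,900. Combined base = $63,900.
No failures to appear in the past ten years (−5%): $63,900 × 0.95 = $60,705.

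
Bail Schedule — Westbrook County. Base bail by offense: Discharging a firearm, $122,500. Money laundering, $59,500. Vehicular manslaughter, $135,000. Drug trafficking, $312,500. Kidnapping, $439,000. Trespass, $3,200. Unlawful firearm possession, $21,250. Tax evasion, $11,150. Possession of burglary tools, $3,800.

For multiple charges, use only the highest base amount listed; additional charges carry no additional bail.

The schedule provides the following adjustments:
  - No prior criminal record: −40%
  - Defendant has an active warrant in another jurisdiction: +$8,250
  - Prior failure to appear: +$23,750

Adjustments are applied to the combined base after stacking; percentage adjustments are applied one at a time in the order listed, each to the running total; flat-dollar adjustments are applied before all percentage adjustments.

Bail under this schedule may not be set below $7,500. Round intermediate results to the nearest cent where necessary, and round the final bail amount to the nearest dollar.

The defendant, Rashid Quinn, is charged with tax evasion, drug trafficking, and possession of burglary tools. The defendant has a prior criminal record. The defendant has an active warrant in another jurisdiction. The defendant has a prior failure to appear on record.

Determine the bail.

Base amounts from the schedule: tax evasion $11,150; drug trafficking $312,500; possession of burglary tools $3,800.
Stacking rule: use the highest base only. Highest is drug trafficking at $312,500. Combined base = $312,500.
Defendant has an active warrant in another jurisdiction (+$8,250 flat): $312,500 + $8,250 = $320,750.
Prior failure to appear (+$23,750 flat): $320,750 + $23,750 = $344,500.
$344,500 is at or above the $7,500 minimum.

$344,500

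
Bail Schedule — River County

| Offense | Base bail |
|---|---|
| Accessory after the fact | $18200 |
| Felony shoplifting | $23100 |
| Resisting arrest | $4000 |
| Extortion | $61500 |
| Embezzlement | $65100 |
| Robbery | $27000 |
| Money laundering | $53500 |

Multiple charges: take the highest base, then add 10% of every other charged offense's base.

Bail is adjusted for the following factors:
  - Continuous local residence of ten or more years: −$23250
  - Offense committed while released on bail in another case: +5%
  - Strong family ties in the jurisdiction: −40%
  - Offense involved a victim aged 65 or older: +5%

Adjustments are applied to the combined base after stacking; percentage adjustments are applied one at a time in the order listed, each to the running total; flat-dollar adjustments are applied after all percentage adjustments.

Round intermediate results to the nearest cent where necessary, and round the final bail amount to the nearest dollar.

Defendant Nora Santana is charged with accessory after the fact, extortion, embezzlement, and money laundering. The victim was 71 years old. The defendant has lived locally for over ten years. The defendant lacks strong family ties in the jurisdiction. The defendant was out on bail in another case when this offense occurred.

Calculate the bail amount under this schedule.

Base amounts from the schedule: accessory after the fact $18200; extortion $61500; embezzlement $65100; money laundering $53500.
Stacking rule: highest base plus 10% of each additional charge. Highest is embezzlement at $65100. Additional: $18200 × 10% = $1820; $61500 × 10% = $6150; $53500 × 10% = $5350. Combined base = $65100 + $13320 = $78420.
Offense committed while released on bail in another case (+5%): $78420 × 1.05 = $82341.
Offense involved a victim aged 65 or older (+5%): $82341 × 1.05 = $86458.05.
Continuous local residence of ten or more years (−$23250 flat): $86458.05 − $23250 = $63208.05.
Rounded to the nearest dollar: $63208.

$63208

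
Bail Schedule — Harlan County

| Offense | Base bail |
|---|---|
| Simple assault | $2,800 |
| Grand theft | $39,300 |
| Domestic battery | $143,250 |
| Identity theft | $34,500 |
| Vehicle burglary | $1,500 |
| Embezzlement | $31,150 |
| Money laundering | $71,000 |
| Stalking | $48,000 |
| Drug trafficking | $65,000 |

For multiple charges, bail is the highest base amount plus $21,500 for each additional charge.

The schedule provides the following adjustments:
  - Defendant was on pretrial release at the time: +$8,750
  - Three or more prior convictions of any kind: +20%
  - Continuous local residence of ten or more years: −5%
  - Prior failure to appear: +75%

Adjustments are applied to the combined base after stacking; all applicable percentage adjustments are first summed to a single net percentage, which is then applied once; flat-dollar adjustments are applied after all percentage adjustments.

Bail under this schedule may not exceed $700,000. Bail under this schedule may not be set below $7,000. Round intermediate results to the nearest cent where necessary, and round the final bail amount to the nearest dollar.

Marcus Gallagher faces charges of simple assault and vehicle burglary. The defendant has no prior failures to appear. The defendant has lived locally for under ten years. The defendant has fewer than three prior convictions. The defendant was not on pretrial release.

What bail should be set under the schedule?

$24,300

Base amounts from the schedule: simple assault $2,800; vehicle burglary $1,500.
Stacking rule: highest base plus $21,500 per additional charge. Highest is simple assault at $2,800; 1 additional charge → +$21,500. Combined base = $24,300.
No adjustment factors apply to this defendant.
$24,300 is within the $700,000 maximum.
$24,300 is at or above the $7,000 minimum.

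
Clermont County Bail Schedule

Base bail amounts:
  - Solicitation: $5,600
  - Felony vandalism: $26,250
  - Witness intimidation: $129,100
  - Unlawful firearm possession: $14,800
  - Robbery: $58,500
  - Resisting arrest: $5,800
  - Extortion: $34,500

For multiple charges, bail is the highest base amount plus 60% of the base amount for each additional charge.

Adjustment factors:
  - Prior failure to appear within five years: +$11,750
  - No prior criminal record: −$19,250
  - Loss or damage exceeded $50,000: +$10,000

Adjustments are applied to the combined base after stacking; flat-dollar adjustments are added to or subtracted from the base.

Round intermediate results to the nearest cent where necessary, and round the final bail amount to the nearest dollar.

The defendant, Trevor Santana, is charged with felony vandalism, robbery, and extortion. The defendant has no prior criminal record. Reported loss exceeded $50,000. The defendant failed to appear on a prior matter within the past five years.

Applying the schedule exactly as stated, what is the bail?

$97,450

Base amounts from the schedule: felony vandalism $26,250; robbery $58,500; extortion $34,500.
Stacking rule: highest base plus 60% of each additional charge. Highest is robbery at $58,500. Additional: $26,250 × 60% = $15,750; $34,500 × 60% = $20,700. Combined base = $58,500 + $36,450 = $94,950.
Prior failure to appear within five years (+$11,750 flat): $94,950 + $11,750 = $106,700.
No prior criminal record (−$19,250 flat): $106,700 − $19,250 = $87,450.
Loss or damage exceeded $50,000 (+$10,000 flat): $87,450 + $10,000 = $97,450.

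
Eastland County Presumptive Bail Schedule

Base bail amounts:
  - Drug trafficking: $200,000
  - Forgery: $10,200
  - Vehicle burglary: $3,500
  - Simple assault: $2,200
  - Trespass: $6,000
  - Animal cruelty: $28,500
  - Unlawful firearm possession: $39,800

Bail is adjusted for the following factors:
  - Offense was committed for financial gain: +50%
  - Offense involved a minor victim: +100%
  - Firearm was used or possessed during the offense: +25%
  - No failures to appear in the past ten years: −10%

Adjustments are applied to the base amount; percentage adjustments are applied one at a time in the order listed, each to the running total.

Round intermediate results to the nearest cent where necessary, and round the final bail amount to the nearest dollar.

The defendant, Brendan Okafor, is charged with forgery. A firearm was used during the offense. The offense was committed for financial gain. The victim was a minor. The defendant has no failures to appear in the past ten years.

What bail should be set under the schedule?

Base amounts from the schedule: forgery $10,200.
Single charge. Combined base = $10,200.
Offense was committed for financial gain (+50%): $10,200 × 1.5 = $15,300.
Offense involved a minor victim (+100%): $15,300 × 2 = $30,600.
Firearm was used or possessed during the offense (+25%): $30,600 × 1.25 = $38,250.
No failures to appear in the past ten years (−10%): $38,250 × 0.9 = $34,425.

$34,425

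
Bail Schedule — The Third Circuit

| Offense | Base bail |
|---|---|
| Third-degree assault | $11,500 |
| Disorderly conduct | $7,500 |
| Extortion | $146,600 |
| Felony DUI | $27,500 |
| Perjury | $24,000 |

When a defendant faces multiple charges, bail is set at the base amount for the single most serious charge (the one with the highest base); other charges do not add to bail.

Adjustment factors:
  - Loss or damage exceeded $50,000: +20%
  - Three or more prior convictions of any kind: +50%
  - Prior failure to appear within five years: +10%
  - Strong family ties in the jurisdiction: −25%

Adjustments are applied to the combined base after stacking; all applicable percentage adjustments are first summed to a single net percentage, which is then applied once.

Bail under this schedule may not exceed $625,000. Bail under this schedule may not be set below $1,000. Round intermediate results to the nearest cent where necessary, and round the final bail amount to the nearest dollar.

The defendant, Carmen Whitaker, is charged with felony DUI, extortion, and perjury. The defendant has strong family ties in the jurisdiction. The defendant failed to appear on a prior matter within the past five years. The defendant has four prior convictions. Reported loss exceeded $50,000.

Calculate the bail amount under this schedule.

Base amounts from the schedule: felony DUI $27,500; extortion $146,600; perjury $24,000.
Stacking rule: use the highest base only. Highest is extortion at $146,600. Combined base = $146,600.
Net percentage adjustment: +20% +50% +10% −25% = +55%. $146,600 × 1.55 = $227,230.
$227,230 is within the $625,000 maximum.
$227,230 is at or above the $1,000 minimum.

$227,230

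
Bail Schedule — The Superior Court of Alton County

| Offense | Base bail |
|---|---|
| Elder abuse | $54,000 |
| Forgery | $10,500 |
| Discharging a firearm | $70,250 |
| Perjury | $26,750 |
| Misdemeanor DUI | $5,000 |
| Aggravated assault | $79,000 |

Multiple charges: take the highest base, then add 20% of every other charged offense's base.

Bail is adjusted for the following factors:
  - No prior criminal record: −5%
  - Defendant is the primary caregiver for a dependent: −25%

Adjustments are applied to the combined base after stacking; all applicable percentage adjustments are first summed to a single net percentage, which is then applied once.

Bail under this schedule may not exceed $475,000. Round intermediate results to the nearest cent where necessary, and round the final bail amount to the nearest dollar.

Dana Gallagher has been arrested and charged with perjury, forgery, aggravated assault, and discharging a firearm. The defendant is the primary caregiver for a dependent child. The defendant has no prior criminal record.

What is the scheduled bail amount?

Base amounts from the schedule: perjury $26,750; forgery $10,500; aggravated assault $79,000; discharging a firearm $70,250.
Stacking rule: highest base plus 20% of each additional charge. Highest is aggravated assault at $79,000. Additional: $26,750 × 20% = $5,350; $10,500 × 20% = $2,100; $70,250 × 20% = $14,050. Combined base = $79,000 + $21,500 = $100,500.
Net percentage adjustment: −5% −25% = −30%. $100,500 × 0.7 = $70,350.
$70,350 is within the $475,000 maximum.

$70,350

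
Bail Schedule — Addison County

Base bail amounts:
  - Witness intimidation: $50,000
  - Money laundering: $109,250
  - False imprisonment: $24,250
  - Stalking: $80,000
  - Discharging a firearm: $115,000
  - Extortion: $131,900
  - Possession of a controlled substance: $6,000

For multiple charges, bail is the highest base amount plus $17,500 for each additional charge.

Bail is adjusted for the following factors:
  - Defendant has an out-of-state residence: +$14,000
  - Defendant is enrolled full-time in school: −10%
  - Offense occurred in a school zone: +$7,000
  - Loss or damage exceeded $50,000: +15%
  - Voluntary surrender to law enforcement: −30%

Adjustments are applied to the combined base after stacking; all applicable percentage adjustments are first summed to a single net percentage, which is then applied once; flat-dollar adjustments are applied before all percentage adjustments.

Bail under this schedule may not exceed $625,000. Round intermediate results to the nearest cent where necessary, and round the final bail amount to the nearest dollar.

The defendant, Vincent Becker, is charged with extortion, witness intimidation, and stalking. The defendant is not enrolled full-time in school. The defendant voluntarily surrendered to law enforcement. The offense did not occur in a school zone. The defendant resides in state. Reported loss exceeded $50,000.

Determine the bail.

Base amounts from the schedule: extortion $131,900; witness intimidation $50,000; stalking $80,000.
Stacking rule: highest base plus $17,500 per additional charge. Highest is extortion at $131,900; 2 additional charges → +$35,000. Combined base = $166,900.
Net percentage adjustment: +15% −30% = −15%. $166,900 × 0.85 = $141,865.
$141,865 is within the $625,000 maximum.

$141,865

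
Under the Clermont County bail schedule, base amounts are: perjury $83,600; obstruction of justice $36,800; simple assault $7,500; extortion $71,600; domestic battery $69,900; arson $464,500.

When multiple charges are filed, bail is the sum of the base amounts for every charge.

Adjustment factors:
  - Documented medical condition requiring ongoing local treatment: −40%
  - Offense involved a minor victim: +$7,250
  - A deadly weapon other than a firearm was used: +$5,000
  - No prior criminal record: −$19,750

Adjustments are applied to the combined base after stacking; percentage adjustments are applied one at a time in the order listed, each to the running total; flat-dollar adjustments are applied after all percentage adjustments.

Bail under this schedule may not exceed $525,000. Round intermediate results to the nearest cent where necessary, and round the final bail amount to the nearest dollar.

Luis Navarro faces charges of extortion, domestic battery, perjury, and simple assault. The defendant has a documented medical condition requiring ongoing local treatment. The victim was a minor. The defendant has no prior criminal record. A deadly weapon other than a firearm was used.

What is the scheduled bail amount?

Base amounts from the schedule: extortion $71,600; domestic battery $69,900; perjury $83,600; simple assault $7,500.
Stacking rule: sum of all bases. $71,600 + $69,900 + $83,600 + $7,500 = $232,600.
Documented medical condition requiring ongoing local treatment (−40%): $232,600 × 0.6 = $139,560.
Offense involved a minor victim (+$7,250 flat): $139,560 + $7,250 = $146,810.
A deadly weapon other than a firearm was used (+$5,000 flat): $146,810 + $5,000 = $151,810.
No prior criminal record (−$19,750 flat): $151,810 − $19,750 = $132,060.
$132,060 is within the $525,000 maximum.

$132,060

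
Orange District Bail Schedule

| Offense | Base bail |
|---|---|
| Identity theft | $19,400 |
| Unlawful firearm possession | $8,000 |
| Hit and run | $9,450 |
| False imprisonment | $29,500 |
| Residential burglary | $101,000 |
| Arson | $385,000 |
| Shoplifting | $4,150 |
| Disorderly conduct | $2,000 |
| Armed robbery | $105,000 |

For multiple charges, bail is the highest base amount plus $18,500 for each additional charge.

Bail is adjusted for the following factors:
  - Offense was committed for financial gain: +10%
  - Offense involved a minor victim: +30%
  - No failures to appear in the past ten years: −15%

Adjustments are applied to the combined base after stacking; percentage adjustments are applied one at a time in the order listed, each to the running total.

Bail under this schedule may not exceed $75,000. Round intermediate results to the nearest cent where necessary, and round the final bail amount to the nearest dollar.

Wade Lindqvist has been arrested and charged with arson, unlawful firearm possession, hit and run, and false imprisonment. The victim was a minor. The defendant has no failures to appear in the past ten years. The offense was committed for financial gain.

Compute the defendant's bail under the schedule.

Base amounts from the schedule: arson $385,000; unlawful firearm possession $8,000; hit and run $9,450; false imprisonment $29,500.
Stacking rule: highest base plus $18,500 per additional charge. Highest is arson at $385,000; 3 additional charges → +$55,500. Combined base = $440,500.
Offense was committed for financial gain (+10%): $440,500 × 1.1 = $484,550.
Offense involved a minor victim (+30%): $484,550 × 1.3 = $629,915.
No failures to appear in the past ten years (−15%): $629,915 × 0.85 = $535,427.75.
Result $535,427.75 exceeds the maximum of $75,000; bail is capped at $75,000.

$75,000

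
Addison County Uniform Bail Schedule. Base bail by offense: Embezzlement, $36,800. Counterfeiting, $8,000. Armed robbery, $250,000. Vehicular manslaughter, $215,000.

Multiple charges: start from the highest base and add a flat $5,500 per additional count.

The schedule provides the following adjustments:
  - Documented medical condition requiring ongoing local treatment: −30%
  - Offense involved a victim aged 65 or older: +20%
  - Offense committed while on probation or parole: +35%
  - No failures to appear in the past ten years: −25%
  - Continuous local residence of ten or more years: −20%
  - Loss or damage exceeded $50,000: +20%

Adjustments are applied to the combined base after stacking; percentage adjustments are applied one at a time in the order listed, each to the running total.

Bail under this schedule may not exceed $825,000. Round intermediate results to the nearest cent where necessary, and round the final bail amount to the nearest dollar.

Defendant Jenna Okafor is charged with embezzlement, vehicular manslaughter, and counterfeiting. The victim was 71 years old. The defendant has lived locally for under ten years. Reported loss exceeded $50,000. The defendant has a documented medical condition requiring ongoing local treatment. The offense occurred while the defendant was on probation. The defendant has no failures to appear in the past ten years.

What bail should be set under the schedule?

$230,656

Base amounts from the schedule: embezzlement $36,800; vehicular manslaughter $215,000; counterfeiting $8,000.
Stacking rule: highest base plus $5,500 per additional charge. Highest is vehicular manslaughter at $215,000; 2 additional charges → +$11,000. Combined base = $226,000.
Documented medical condition requiring ongoing local treatment (−30%): $226,000 × 0.7 = $158,200.
Offense involved a victim aged 65 or older (+20%): $158,200 × 1.2 = $189,840.
Offense committed while on probation or parole (+35%): $189,840 × 1.35 = $256,284.
No failures to appear in the past ten years (−25%): $256,284 × 0.75 = $192,213.
Loss or damage exceeded $50,000 (+20%): $192,213 × 1.2 = $230,655.60.
$230,655.60 is within the $825,000 maximum.
Rounded to the nearest dollar: $230,656.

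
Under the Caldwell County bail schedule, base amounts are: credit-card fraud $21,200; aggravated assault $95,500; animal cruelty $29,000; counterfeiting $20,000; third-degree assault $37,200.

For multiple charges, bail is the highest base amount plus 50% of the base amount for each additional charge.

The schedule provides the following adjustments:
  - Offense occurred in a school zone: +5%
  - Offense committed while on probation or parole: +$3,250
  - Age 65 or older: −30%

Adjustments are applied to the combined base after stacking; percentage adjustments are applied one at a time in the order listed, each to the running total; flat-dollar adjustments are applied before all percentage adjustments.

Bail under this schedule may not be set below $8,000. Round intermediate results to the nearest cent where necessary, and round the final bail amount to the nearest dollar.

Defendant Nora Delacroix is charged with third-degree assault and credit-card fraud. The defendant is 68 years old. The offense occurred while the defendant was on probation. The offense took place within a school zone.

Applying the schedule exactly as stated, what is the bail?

$37,522

Base amounts from the schedule: third-degree assault $37,200; credit-card fraud $21,200.
Stacking rule: highest base plus 50% of each additional charge. Highest is third-degree assault at $37,200. Additional: $21,200 × 50% = $10,600. Combined base = $37,200 + $10,600 = $47,800.
Offense committed while on probation or parole (+$3,250 flat): $47,800 + $3,250 = $51,050.
Offense occurred in a school zone (+5%): $51,050 × 1.05 = $53,602.50.
Age 65 or older (−30%): $53,602.50 × 0.7 = $37,521.75.
$37,521.75 is at or above the $8,000 minimum.
Rounded to the nearest dollar: $37,522.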